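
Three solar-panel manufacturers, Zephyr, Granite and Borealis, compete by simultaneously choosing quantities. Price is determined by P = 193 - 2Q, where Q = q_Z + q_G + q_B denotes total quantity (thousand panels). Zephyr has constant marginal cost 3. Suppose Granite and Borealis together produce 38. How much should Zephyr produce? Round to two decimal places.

With rivals' combined output fixed at 38, Zephyr's profit is π_Z = (193 - 2·38 - 2q_Z)q_Z - (3q_Z) = (117 - 2q_Z)q_Z - (3q_Z).
∂π_Z/∂q_Z = 114 - 4q_Z = 0, so q_Z = 57/2.

28.50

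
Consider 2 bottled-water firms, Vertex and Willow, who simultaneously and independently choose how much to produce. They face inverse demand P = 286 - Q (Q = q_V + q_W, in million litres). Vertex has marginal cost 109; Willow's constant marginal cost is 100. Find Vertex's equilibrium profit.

Vertex's profit: π_V = (286 - Q)q_V - (109q_V). Setting ∂π_V/∂q_V = 0: 177 - 2q_V - (q_W) = 0.
Willow's profit: π_W = (286 - Q)q_W - (100q_W). Setting ∂π_W/∂q_W = 0: 186 - 2q_W - (q_V) = 0.
Rearranging gives the reaction functions q_V = (177 - q_W)/2 and q_W = (186 - q_V)/2.
Substituting one into the other gives q_V = 56 and q_W = 65.
Price P = 286 - 121 = 165.
Vertex's profit: (165 - 109)·56 = 3136.

3136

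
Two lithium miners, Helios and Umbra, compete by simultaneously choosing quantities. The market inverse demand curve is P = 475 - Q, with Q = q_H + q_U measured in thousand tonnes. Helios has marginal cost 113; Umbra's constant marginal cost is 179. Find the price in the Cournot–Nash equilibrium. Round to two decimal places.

255.67

Helios's profit: π_H = (475 - Q)q_H - (113q_H). Setting ∂π_H/∂q_H = 0: 362 - 2q_H - (q_U) = 0.
Umbra's first-order condition: 296 - 2q_U - (q_H) = 0.
So q_H = (362 - q_U)/2 and q_U = (296 - q_H)/2.
Solving the pair: q_H = 428/3, q_U = 230/3.
Total output Q = 658/3, so price P = 475 - 658/3 = 767/3.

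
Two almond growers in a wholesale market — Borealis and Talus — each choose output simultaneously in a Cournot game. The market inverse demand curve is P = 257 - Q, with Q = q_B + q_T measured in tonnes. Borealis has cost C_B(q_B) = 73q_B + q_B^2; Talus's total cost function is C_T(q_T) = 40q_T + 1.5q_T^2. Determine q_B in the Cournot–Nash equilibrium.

Borealis's profit: π_B = (257 - Q)q_B - (73q_B + q_B²). Setting ∂π_B/∂q_B = 0: 184 - 4q_B - (q_T) = 0.
Talus's first-order condition: 217 - 5q_T - (q_B) = 0.
Best responses: q_B = (184 - q_T)/4, q_T = (217 - q_B)/5.
Substituting one into the other gives q_B = 37 and q_T = 36.

37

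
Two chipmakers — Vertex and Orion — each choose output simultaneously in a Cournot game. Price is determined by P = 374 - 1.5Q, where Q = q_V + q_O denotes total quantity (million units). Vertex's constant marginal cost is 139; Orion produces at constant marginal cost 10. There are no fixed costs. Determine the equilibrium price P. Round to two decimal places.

Vertex's profit: π_V = (374 - 1.5Q)q_V - (139q_V). Setting ∂π_V/∂q_V = 0: 235 - 3q_V - (3/2)(q_O) = 0.
Orion's first-order condition: 364 - 3q_O - (3/2)(q_V) = 0.
Best responses: q_V = (235 - (3/2)q_O)/3, q_O = (364 - (3/2)q_V)/3.
Solving the pair: q_V = 212/9, q_O = 986/9.
Total output Q = 1198/9, so price P = 374 - (3/2)·(1198/9) = 523/3.

174.33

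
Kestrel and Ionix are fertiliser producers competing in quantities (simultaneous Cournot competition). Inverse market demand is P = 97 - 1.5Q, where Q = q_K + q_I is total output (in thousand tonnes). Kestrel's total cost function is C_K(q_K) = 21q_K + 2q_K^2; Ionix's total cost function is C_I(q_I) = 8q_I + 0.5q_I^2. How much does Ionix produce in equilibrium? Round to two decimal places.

19.77

Kestrel's profit: π_K = (97 - 1.5Q)q_K - (21q_K + 2q_K²). Setting ∂π_K/∂q_K = 0: 76 - 7q_K - (3/2)(q_I) = 0.
Ionix's first-order condition: 89 - 4q_I - (3/2)(q_K) = 0.
Rearranging gives the reaction functions q_K = (76 - (3/2)q_I)/7 and q_I = (89 - (3/2)q_K)/4.
Solving the pair: q_K = 682/103, q_I = 19.7670.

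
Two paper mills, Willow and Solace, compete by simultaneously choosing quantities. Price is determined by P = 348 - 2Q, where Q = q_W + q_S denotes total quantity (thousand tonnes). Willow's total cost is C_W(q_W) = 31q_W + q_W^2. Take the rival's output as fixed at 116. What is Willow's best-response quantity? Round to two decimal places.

14.17

With the rival's output fixed at 116, Willow's profit is π_W = (348 - 2·116 - 2q_W)q_W - (31q_W + q_W²) = (116 - 2q_W)q_W - (31q_W + q_W²).
∂π_W/∂q_W = 85 - 6q_W = 0, so q_W = 85/6.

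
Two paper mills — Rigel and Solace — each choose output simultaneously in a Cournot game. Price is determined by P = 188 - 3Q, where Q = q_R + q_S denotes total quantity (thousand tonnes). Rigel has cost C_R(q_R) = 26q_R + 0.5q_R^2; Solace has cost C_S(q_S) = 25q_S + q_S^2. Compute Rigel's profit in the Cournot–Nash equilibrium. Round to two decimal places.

Rigel's profit: π_R = (188 - 3Q)q_R - (26q_R + (1/2)q_R²). Setting ∂π_R/∂q_R = 0: 162 - 7q_R - 3(q_S) = 0.
Solace's first-order condition: 163 - 8q_S - 3(q_R) = 0.
Rearranging gives the reaction functions q_R = (162 - 3q_S)/7 and q_S = (163 - 3q_R)/8.
Solving the pair: q_R = 807/47, q_S = 655/47.
Price P = 188 - 3·(1462/47) = 94.6809.
Rigel's profit: 94.6809·(807/47) - 26·(807/47) - (1/2)(807/47)² = 1031.8567.

1031.86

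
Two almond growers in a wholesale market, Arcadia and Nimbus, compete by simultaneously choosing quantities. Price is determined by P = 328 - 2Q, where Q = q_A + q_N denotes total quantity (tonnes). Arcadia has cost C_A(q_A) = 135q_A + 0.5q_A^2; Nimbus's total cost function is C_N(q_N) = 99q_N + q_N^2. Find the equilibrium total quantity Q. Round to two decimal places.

56.12

Arcadia's profit: π_A = (328 - 2Q)q_A - (135q_A + (1/2)q_A²). Setting ∂π_A/∂q_A = 0: 193 - 5q_A - 2(q_N) = 0.
Nimbus's profit: π_N = (328 - 2Q)q_N - (99q_N + q_N²). Setting ∂π_N/∂q_N = 0: 229 - 6q_N - 2(q_A) = 0.
Best responses: q_A = (193 - 2q_N)/5, q_N = (229 - 2q_A)/6.
Substituting one into the other gives q_A = 350/13 and q_N = 759/26.
Total output Q = 350/13 + 759/26 = 1459/26.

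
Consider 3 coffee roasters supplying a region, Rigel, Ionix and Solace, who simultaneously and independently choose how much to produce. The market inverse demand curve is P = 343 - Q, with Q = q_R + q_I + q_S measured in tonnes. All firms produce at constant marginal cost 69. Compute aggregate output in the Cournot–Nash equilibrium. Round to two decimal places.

A representative firm's profit is π_i = q_i(343 - Q) - 69q_i.
First-order condition (treating rivals' output as given): 274 - 2q_i - Σ_{j≠i} q_j = 0.
By symmetry each firm produces the same amount; substituting Σ_{j≠i} q_j = 2q_i yields q_i = 274/4 = 137/2.
Total output Q = 137/2 + 137/2 + 137/2 = 411/2.

205.50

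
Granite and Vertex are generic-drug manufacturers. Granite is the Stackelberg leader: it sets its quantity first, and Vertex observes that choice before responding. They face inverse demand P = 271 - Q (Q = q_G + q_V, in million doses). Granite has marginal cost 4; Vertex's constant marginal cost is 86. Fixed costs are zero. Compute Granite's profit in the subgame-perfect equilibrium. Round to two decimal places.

15225.13

The follower Vertex best-responds to any q_G: π_V = (271 - Q)q_V - 86q_V.
Follower FOC: 185 - q_G - 2q_V = 0, so q_V(q_G) = (185 - q_G)/2.
The leader anticipates this reaction. Substituting into P = 271 - Q gives P = 357/2 - (1/2)q_G, so π_G = (357/2 - (1/2)q_G)q_G - 4q_G.
Maximising: ∂π_G/∂q_G = 349/2 - q_G = 0, giving q_G = 349/2.
Then q_V = (185 - 349/2)/2 = 21/4.
Price P = 271 - 719/4 = 365/4.
Granite's profit: (365/4 - 4)·(349/2) = 15225.1250.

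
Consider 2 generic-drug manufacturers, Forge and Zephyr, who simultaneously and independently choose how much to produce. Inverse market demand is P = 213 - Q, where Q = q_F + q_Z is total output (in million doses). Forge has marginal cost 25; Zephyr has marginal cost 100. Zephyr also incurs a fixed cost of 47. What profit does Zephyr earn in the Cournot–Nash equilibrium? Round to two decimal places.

113.44

Forge's profit: π_F = (213 - Q)q_F - (25q_F). Setting ∂π_F/∂q_F = 0: 188 - 2q_F - (q_Z) = 0.
Zephyr's first-order condition: 113 - 2q_Z - (q_F) = 0.
Best responses: q_F = (188 - q_Z)/2, q_Z = (113 - q_F)/2.
Substituting one into the other gives q_F = 263/3 and q_Z = 38/3.
Price P = 213 - 301/3 = 338/3.
Zephyr's profit: (338/3 - 100)·(38/3) - 47 = 1021/9.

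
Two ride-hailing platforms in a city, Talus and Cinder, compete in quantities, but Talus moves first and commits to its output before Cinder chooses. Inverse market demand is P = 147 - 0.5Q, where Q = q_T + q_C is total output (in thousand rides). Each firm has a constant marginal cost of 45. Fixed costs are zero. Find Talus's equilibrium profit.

2601

The follower Cinder best-responds to any q_T: π_C = (147 - 0.5Q)q_C - 45q_C.
Setting the follower's marginal profit to zero, 102 - (1/2)q_T - q_C = 0, i.e. q_C = (102 - (1/2)q_T).
The leader anticipates this reaction. Substituting into P = 147 - 0.5Q gives P = 96 - (1/4)q_T, so π_T = (96 - (1/4)q_T)q_T - 45q_T.
Leader FOC: 51 - (1/2)q_T = 0, so q_T = 102.
Then q_C = (102 - (1/2)·102) = 51.
Price P = 147 - (1/2)·153 = 141/2.
Talus's profit: (141/2 - 45)·102 = 2601.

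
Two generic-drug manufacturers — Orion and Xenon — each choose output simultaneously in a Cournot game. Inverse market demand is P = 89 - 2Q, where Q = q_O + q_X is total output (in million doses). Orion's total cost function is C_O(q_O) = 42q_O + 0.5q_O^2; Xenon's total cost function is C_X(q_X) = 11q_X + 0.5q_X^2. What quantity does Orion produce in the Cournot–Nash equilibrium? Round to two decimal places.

Orion's profit: π_O = (89 - 2Q)q_O - (42q_O + (1/2)q_O²). Setting ∂π_O/∂q_O = 0: 47 - 5q_O - 2(q_X) = 0.
Xenon's first-order condition: 78 - 5q_X - 2(q_O) = 0.
So q_O = (47 - 2q_X)/5 and q_X = (78 - 2q_O)/5.
Solving the pair: q_O = 79/21, q_X = 296/21.

3.76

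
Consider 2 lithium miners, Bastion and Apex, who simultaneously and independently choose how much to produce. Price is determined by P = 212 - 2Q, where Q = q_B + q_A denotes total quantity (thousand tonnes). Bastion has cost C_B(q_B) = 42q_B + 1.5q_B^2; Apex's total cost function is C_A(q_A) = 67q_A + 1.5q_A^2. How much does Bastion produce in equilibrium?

Bastion's profit: π_B = (212 - 2Q)q_B - (42q_B + (3/2)q_B²). Setting ∂π_B/∂q_B = 0: 170 - 7q_B - 2(q_A) = 0.
Apex's profit: π_A = (212 - 2Q)q_A - (67q_A + (3/2)q_A²). Setting ∂π_A/∂q_A = 0: 145 - 7q_A - 2(q_B) = 0.
Rearranging gives the reaction functions q_B = (170 - 2q_A)/7 and q_A = (145 - 2q_B)/7.
Solving the pair: q_B = 20, q_A = 15.

20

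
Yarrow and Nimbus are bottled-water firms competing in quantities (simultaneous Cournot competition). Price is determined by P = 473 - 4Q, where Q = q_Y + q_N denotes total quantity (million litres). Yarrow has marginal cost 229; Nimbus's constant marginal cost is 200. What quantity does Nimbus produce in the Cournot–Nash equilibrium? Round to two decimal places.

25.17

Yarrow's profit: π_Y = (473 - 4Q)q_Y - (229q_Y). Setting ∂π_Y/∂q_Y = 0: 244 - 8q_Y - 4(q_N) = 0.
Nimbus's first-order condition: 273 - 8q_N - 4(q_Y) = 0.
Best responses: q_Y = (244 - 4q_N)/8, q_N = (273 - 4q_Y)/8.
Substituting one into the other gives q_Y = 215/12 and q_N = 151/6.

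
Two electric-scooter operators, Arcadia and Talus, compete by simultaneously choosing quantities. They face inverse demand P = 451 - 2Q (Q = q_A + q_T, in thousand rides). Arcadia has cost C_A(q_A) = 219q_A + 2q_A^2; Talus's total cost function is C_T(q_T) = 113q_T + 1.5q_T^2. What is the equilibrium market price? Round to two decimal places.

328.38

Arcadia's profit: π_A = (451 - 2Q)q_A - (219q_A + 2q_A²). Setting ∂π_A/∂q_A = 0: 232 - 8q_A - 2(q_T) = 0.
Talus's first-order condition: 338 - 7q_T - 2(q_A) = 0.
So q_A = (232 - 2q_T)/8 and q_T = (338 - 2q_A)/7.
Substituting one into the other gives q_A = 237/13 and q_T = 560/13.
Total output Q = 797/13, so price P = 451 - 2·(797/13) = 328.3846.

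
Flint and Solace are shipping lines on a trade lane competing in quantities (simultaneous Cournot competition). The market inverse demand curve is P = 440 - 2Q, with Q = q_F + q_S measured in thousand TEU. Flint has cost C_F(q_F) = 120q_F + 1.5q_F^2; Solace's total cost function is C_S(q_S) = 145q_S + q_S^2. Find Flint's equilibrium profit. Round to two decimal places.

4287.50

Flint's profit: π_F = (440 - 2Q)q_F - (120q_F + (3/2)q_F²). Setting ∂π_F/∂q_F = 0: 320 - 7q_F - 2(q_S) = 0.
Solace's first-order condition: 295 - 6q_S - 2(q_F) = 0.
Best responses: q_F = (320 - 2q_S)/7, q_S = (295 - 2q_F)/6.
Substituting one into the other gives q_F = 35 and q_S = 75/2.
Price P = 440 - 2·(145/2) = 295.
Flint's profit: 295·35 - 120·35 - (3/2)·35² = 4287.5000.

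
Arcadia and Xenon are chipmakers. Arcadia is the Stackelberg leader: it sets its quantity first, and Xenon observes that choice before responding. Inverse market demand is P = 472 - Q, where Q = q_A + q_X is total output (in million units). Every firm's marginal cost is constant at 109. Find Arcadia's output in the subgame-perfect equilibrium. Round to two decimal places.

181.50

Solve by backward induction. Given q_A, the follower Xenon maximises π_X = (472 - q_A - q_X)q_X - 109q_X.
Follower FOC: 363 - q_A - 2q_X = 0, so q_X(q_A) = (363 - q_A)/2.
The leader anticipates this reaction. Substituting into P = 472 - Q gives P = 581/2 - (1/2)q_A, so π_A = (581/2 - (1/2)q_A)q_A - 109q_A.
Leader FOC: 363/2 - q_A = 0, so q_A = 363/2.
Then q_X = (363 - 363/2)/2 = 363/4.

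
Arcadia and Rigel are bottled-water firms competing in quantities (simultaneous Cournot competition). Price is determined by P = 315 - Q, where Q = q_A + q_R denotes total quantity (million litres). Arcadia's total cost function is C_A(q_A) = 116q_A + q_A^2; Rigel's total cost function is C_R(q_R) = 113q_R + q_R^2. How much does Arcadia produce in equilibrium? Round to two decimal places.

Arcadia's profit: π_A = (315 - Q)q_A - (116q_A + q_A²). Setting ∂π_A/∂q_A = 0: 199 - 4q_A - (q_R) = 0.
Rigel's first-order condition: 202 - 4q_R - (q_A) = 0.
Rearranging gives the reaction functions q_A = (199 - q_R)/4 and q_R = (202 - q_A)/4.
Substituting one into the other gives q_A = 198/5 and q_R = 203/5.

39.60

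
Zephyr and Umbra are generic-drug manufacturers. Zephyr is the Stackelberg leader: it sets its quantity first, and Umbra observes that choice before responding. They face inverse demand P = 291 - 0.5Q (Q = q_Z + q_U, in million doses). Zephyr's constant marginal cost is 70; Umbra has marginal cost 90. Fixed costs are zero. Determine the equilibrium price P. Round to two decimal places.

The follower Umbra best-responds to any q_Z: π_U = (291 - 0.5Q)q_U - 90q_U.
Setting the follower's marginal profit to zero, 201 - (1/2)q_Z - q_U = 0, i.e. q_U = (201 - (1/2)q_Z).
Zephyr substitutes q_U(q_Z) into its own profit: π_Z = q_Z(291 - (1/2)q_Z - (201 - (1/2)q_Z)/2) - 70q_Z = (381/2 - (1/4)q_Z)q_Z - 70q_Z.
Maximising: ∂π_Z/∂q_Z = 241/2 - (1/2)q_Z = 0, giving q_Z = 241.
Then q_U = (201 - (1/2)·241) = 161/2.
Total output Q = 643/2, so price P = 291 - (1/2)·(643/2) = 521/4.

130.25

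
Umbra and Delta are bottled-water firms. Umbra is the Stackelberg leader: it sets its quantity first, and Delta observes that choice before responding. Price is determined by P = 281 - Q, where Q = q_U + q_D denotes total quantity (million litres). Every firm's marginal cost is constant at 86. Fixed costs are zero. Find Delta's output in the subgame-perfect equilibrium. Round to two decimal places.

The follower Delta best-responds to any q_U: π_D = (281 - Q)q_D - 86q_D.
Follower FOC: 195 - q_U - 2q_D = 0, so q_D(q_U) = (195 - q_U)/2.
Umbra substitutes q_D(q_U) into its own profit: π_U = q_U(281 - q_U - (195 - q_U)/2) - 86q_U = (367/2 - (1/2)q_U)q_U - 86q_U.
Leader FOC: 195/2 - q_U = 0, so q_U = 195/2.
Then q_D = (195 - 195/2)/2 = 195/4.

48.75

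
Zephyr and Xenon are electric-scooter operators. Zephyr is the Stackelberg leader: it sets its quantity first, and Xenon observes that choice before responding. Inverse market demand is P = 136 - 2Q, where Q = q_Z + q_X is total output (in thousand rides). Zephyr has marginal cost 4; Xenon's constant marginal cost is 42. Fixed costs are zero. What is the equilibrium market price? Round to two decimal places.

46.50

Solve by backward induction. Given q_Z, the follower Xenon maximises π_X = (136 - 2q_Z - 2q_X)q_X - 42q_X.
Setting the follower's marginal profit to zero, 94 - 2q_Z - 4q_X = 0, i.e. q_X = (94 - 2q_Z)/4.
The leader anticipates this reaction. Substituting into P = 136 - 2Q gives P = 89 - q_Z, so π_Z = (89 - q_Z)q_Z - 4q_Z.
Maximising: ∂π_Z/∂q_Z = 85 - 2q_Z = 0, giving q_Z = 85/2.
Then q_X = (94 - 2·(85/2))/4 = 9/4.
Total output Q = 179/4, so price P = 136 - 2·(179/4) = 93/2.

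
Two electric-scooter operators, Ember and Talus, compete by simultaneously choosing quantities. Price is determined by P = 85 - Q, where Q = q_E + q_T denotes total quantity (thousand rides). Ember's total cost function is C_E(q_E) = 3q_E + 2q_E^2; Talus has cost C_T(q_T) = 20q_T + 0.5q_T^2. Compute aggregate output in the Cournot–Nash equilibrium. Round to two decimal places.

Ember's profit: π_E = (85 - Q)q_E - (3q_E + 2q_E²). Setting ∂π_E/∂q_E = 0: 82 - 6q_E - (q_T) = 0.
Talus's first-order condition: 65 - 3q_T - (q_E) = 0.
So q_E = (82 - q_T)/6 and q_T = (65 - q_E)/3.
Substituting one into the other gives q_E = 181/17 and q_T = 308/17.
Total output Q = 181/17 + 308/17 = 489/17.

28.76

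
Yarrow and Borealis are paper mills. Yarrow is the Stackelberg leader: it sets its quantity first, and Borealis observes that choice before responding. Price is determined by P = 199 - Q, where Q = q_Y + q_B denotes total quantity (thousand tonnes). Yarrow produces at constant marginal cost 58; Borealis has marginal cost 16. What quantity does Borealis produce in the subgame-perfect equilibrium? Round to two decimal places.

66.75

Solve by backward induction. Given q_Y, the follower Borealis maximises π_B = (199 - q_Y - q_B)q_B - 16q_B.
Follower FOC: 183 - q_Y - 2q_B = 0, so q_B(q_Y) = (183 - q_Y)/2.
Yarrow substitutes q_B(q_Y) into its own profit: π_Y = q_Y(199 - q_Y - (183 - q_Y)/2) - 58q_Y = (215/2 - (1/2)q_Y)q_Y - 58q_Y.
Maximising: ∂π_Y/∂q_Y = 99/2 - q_Y = 0, giving q_Y = 99/2.
Then q_B = (183 - 99/2)/2 = 267/4.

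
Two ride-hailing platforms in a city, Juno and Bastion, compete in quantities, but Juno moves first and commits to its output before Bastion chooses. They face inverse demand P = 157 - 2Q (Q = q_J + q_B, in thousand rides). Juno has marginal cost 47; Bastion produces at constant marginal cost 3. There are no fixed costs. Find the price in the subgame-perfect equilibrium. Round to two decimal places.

The follower Bastion best-responds to any q_J: π_B = (157 - 2Q)q_B - 3q_B.
∂π_B/∂q_B = 154 - 2q_J - 4q_B = 0 gives the reaction function q_B = (154 - 2q_J)/4.
The leader anticipates this reaction. Substituting into P = 157 - 2Q gives P = 80 - q_J, so π_J = (80 - q_J)q_J - 47q_J.
Leader FOC: 33 - 2q_J = 0, so q_J = 33/2.
Then q_B = (154 - 2·(33/2))/4 = 121/4.
Total output Q = 187/4, so price P = 157 - 2·(187/4) = 127/2.

63.50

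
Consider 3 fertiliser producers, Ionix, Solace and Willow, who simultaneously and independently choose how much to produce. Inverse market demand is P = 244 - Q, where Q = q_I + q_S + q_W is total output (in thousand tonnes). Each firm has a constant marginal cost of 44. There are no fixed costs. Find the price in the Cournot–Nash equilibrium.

94

Each firm earns π_i = (244 - Q)q_i - 44q_i.
Setting ∂π_i/∂q_i = 0 with rivals' quantities fixed: 200 - 2q_i - Σ_{j≠i} q_j = 0.
By symmetry each firm produces the same amount; substituting Σ_{j≠i} q_j = 2q_i yields q_i = 200/4 = 50.
Total output Q = 150, so price P = 244 - 150 = 94.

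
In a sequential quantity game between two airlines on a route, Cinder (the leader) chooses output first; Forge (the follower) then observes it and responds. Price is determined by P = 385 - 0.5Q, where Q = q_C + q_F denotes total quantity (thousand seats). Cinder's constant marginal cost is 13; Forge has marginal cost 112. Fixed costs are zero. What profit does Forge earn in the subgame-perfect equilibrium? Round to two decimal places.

703.13

Solve by backward induction. Given q_C, the follower Forge maximises π_F = (385 - (1/2)q_C - (1/2)q_F)q_F - 112q_F.
Follower FOC: 273 - (1/2)q_C - q_F = 0, so q_F(q_C) = (273 - (1/2)q_C).
Cinder substitutes q_F(q_C) into its own profit: π_C = q_C(385 - (1/2)q_C - (273 - (1/2)q_C)/2) - 13q_C = (497/2 - (1/4)q_C)q_C - 13q_C.
Leader FOC: 471/2 - (1/2)q_C = 0, so q_C = 471.
Then q_F = (273 - (1/2)·471) = 75/2.
Price P = 385 - (1/2)·(1017/2) = 523/4.
Forge's profit: (523/4 - 112)·(75/2) = 703.1250.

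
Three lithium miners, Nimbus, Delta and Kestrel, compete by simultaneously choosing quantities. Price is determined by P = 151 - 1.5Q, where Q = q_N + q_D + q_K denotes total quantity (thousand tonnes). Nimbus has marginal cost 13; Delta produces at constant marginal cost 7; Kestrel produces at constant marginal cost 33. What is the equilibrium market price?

51

Nimbus's profit: π_N = (151 - 1.5Q)q_N - (13q_N). Setting ∂π_N/∂q_N = 0: 138 - 3q_N - (3/2)(q_D + q_K) = 0.
Delta's first-order condition: 144 - 3q_D - (3/2)(q_N + q_K) = 0.
Kestrel's first-order condition: 118 - 3q_K - (3/2)(q_N + q_D) = 0.
Summing all 3 equations gives 400 − 6Q = 0, hence Q = 200/3.
Back-substituting: q_N = (138 − 100)/(3/2) = 76/3, q_D = (144 − 100)/(3/2) = 88/3, q_K = (118 − 100)/(3/2) = 12.
Total output Q = 200/3, so price P = 151 - (3/2)·(200/3) = 51.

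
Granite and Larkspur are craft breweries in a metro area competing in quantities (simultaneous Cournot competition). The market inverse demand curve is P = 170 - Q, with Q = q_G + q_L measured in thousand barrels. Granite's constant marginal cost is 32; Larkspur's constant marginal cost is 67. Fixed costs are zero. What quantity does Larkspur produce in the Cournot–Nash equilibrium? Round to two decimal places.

Granite's profit: π_G = (170 - Q)q_G - (32q_G). Setting ∂π_G/∂q_G = 0: 138 - 2q_G - (q_L) = 0.
Larkspur's first-order condition: 103 - 2q_L - (q_G) = 0.
Best responses: q_G = (138 - q_L)/2, q_L = (103 - q_G)/2.
Substituting one into the other gives q_G = 173/3 and q_L = 68/3.

22.67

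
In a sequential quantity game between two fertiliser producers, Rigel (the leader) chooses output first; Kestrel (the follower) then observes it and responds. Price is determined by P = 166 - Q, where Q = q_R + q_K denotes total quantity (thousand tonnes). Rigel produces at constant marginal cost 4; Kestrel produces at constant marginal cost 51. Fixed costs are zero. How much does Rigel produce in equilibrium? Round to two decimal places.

104.50

Solve by backward induction. Given q_R, the follower Kestrel maximises π_K = (166 - q_R - q_K)q_K - 51q_K.
Follower FOC: 115 - q_R - 2q_K = 0, so q_K(q_R) = (115 - q_R)/2.
The leader anticipates this reaction. Substituting into P = 166 - Q gives P = 217/2 - (1/2)q_R, so π_R = (217/2 - (1/2)q_R)q_R - 4q_R.
Leader FOC: 209/2 - q_R = 0, so q_R = 209/2.
Then q_K = (115 - 209/2)/2 = 21/4.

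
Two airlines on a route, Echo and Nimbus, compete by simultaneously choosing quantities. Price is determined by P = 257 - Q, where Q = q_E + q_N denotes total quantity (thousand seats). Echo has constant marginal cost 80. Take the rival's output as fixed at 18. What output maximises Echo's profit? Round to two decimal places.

With the rival's output fixed at 18, Echo's profit is π_E = (257 - 18 - q_E)q_E - (80q_E) = (239 - q_E)q_E - (80q_E).
∂π_E/∂q_E = 159 - 2q_E = 0, so q_E = 159/2.

79.50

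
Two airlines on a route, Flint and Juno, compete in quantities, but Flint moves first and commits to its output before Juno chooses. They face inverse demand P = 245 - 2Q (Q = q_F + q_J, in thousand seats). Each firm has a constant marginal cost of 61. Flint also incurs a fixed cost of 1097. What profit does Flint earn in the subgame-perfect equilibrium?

1019

The follower Juno best-responds to any q_F: π_J = (245 - 2Q)q_J - 61q_J.
Follower FOC: 184 - 2q_F - 4q_J = 0, so q_J(q_F) = (184 - 2q_F)/4.
The leader anticipates this reaction. Substituting into P = 245 - 2Q gives P = 153 - q_F, so π_F = (153 - q_F)q_F - 61q_F.
Maximising: ∂π_F/∂q_F = 92 - 2q_F = 0, giving q_F = 46.
Then q_J = (184 - 2·46)/4 = 23.
Price P = 245 - 2·69 = 107.
Flint's profit: (107 - 61)·46 - 1097 = 1019.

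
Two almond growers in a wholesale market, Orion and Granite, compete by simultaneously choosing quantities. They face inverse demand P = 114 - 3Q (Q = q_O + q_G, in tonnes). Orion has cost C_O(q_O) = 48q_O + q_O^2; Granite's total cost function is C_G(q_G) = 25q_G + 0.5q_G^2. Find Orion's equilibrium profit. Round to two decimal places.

68.85

Orion's profit: π_O = (114 - 3Q)q_O - (48q_O + q_O²). Setting ∂π_O/∂q_O = 0: 66 - 8q_O - 3(q_G) = 0.
Granite's first-order condition: 89 - 7q_G - 3(q_O) = 0.
Rearranging gives the reaction functions q_O = (66 - 3q_G)/8 and q_G = (89 - 3q_O)/7.
Substituting one into the other gives q_O = 195/47 and q_G = 514/47.
Price P = 114 - 3·(709/47) = 68.7447.
Orion's profit: 68.7447·(195/47) - 48·(195/47) - (195/47)² = 68.8547.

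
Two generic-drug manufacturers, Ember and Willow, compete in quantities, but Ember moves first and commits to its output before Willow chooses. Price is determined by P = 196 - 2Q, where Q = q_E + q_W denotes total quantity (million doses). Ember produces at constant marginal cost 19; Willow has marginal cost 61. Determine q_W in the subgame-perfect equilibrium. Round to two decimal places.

The follower Willow best-responds to any q_E: π_W = (196 - 2Q)q_W - 61q_W.
∂π_W/∂q_W = 135 - 2q_E - 4q_W = 0 gives the reaction function q_W = (135 - 2q_E)/4.
The leader anticipates this reaction. Substituting into P = 196 - 2Q gives P = 257/2 - q_E, so π_E = (257/2 - q_E)q_E - 19q_E.
Leader FOC: 219/2 - 2q_E = 0, so q_E = 219/4.
Then q_W = (135 - 2·(219/4))/4 = 51/8.

6.38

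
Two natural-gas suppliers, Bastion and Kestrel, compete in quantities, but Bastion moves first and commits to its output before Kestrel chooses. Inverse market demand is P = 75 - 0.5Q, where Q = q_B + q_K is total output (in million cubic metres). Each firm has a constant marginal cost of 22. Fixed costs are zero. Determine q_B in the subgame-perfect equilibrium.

53

The follower Kestrel best-responds to any q_B: π_K = (75 - 0.5Q)q_K - 22q_K.
Setting the follower's marginal profit to zero, 53 - (1/2)q_B - q_K = 0, i.e. q_K = (53 - (1/2)q_B).
The leader anticipates this reaction. Substituting into P = 75 - 0.5Q gives P = 97/2 - (1/4)q_B, so π_B = (97/2 - (1/4)q_B)q_B - 22q_B.
Maximising: ∂π_B/∂q_B = 53/2 - (1/2)q_B = 0, giving q_B = 53.
Then q_K = (53 - (1/2)·53) = 53/2.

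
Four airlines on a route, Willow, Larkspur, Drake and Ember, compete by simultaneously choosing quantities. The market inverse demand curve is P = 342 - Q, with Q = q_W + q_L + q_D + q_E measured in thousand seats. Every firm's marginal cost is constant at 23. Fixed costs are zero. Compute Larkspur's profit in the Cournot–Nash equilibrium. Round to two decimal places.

4070.44

A representative firm's profit is π_i = q_i(342 - Q) - 23q_i.
Setting ∂π_i/∂q_i = 0 with rivals' quantities fixed: 319 - 2q_i - Σ_{j≠i} q_j = 0.
By symmetry each firm produces the same amount; substituting Σ_{j≠i} q_j = 3q_i yields q_i = 319/5.
Price P = 342 - 1276/5 = 434/5.
Larkspur's profit: (434/5 - 23)·(319/5) = 4070.4400.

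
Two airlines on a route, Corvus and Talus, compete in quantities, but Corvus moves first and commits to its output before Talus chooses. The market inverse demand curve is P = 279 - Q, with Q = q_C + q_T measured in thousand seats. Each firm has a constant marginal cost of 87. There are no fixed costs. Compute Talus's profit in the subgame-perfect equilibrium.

2304

The follower Talus best-responds to any q_C: π_T = (279 - Q)q_T - 87q_T.
Setting the follower's marginal profit to zero, 192 - q_C - 2q_T = 0, i.e. q_T = (192 - q_C)/2.
Corvus substitutes q_T(q_C) into its own profit: π_C = q_C(279 - q_C - (192 - q_C)/2) - 87q_C = (183 - (1/2)q_C)q_C - 87q_C.
Maximising: ∂π_C/∂q_C = 96 - q_C = 0, giving q_C = 96.
Then q_T = (192 - 96)/2 = 48.
Price P = 279 - 144 = 135.
Talus's profit: (135 - 87)·48 = 2304.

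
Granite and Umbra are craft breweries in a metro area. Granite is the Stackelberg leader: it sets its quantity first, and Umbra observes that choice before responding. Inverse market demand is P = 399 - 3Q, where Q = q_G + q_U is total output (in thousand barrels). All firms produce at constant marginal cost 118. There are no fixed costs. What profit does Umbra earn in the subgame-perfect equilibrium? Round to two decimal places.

Solve by backward induction. Given q_G, the follower Umbra maximises π_U = (399 - 3q_G - 3q_U)q_U - 118q_U.
Follower FOC: 281 - 3q_G - 6q_U = 0, so q_U(q_G) = (281 - 3q_G)/6.
Granite substitutes q_U(q_G) into its own profit: π_G = q_G(399 - 3q_G - (281 - 3q_G)/2) - 118q_G = (517/2 - (3/2)q_G)q_G - 118q_G.
Leader FOC: 281/2 - 3q_G = 0, so q_G = 281/6.
Then q_U = (281 - 3·(281/6))/6 = 281/12.
Price P = 399 - 3·(281/4) = 753/4.
Umbra's profit: (753/4 - 118)·(281/12) = 1645.0208.

1645.02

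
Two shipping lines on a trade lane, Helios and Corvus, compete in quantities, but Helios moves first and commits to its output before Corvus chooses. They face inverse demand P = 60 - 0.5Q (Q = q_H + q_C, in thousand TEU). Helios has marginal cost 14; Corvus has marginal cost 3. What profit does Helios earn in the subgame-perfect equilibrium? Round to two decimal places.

306.25

Solve by backward induction. Given q_H, the follower Corvus maximises π_C = (60 - (1/2)q_H - (1/2)q_C)q_C - 3q_C.
Setting the follower's marginal profit to zero, 57 - (1/2)q_H - q_C = 0, i.e. q_C = (57 - (1/2)q_H).
Helios substitutes q_C(q_H) into its own profit: π_H = q_H(60 - (1/2)q_H - (57 - (1/2)q_H)/2) - 14q_H = (63/2 - (1/4)q_H)q_H - 14q_H.
Leader FOC: 35/2 - (1/2)q_H = 0, so q_H = 35.
Then q_C = (57 - (1/2)·35) = 79/2.
Price P = 60 - (1/2)·(149/2) = 91/4.
Helios's profit: (91/4 - 14)·35 = 1225/4.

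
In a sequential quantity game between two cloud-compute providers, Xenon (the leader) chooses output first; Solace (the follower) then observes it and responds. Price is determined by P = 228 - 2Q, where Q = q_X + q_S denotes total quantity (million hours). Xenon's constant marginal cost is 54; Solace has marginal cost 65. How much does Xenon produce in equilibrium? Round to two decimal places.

46.25

Solve by backward induction. Given q_X, the follower Solace maximises π_S = (228 - 2q_X - 2q_S)q_S - 65q_S.
∂π_S/∂q_S = 163 - 2q_X - 4q_S = 0 gives the reaction function q_S = (163 - 2q_X)/4.
The leader anticipates this reaction. Substituting into P = 228 - 2Q gives P = 293/2 - q_X, so π_X = (293/2 - q_X)q_X - 54q_X.
The leader's first-order condition 185/2 - 2q_X = 0 yields q_X = 185/4.
Then q_S = (163 - 2·(185/4))/4 = 141/8.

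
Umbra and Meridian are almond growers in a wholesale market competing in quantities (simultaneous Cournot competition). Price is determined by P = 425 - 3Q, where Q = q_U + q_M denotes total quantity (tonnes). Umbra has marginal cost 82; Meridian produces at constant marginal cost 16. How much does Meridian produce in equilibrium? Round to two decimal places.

Umbra's profit: π_U = (425 - 3Q)q_U - (82q_U). Setting ∂π_U/∂q_U = 0: 343 - 6q_U - 3(q_M) = 0.
Meridian's profit: π_M = (425 - 3Q)q_M - (16q_M). Setting ∂π_M/∂q_M = 0: 409 - 6q_M - 3(q_U) = 0.
So q_U = (343 - 3q_M)/6 and q_M = (409 - 3q_U)/6.
Solving the pair: q_U = 277/9, q_M = 475/9.

52.78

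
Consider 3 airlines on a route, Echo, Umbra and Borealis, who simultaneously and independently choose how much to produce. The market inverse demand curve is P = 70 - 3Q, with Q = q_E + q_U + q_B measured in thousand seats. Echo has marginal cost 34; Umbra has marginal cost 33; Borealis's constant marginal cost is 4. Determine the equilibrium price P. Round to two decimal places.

35.25

Echo's profit: π_E = (70 - 3Q)q_E - (34q_E). Setting ∂π_E/∂q_E = 0: 36 - 6q_E - 3(q_U + q_B) = 0.
Umbra's profit: π_U = (70 - 3Q)q_U - (33q_U). Setting ∂π_U/∂q_U = 0: 37 - 6q_U - 3(q_E + q_B) = 0.
Borealis's first-order condition: 66 - 6q_B - 3(q_E + q_U) = 0.
Summing all 3 equations gives 139 − 12Q = 0, hence Q = 139/12.
Back-substituting: q_E = (36 − 139/4)/3 = 5/12, q_U = (37 − 139/4)/3 = 3/4, q_B = (66 − 139/4)/3 = 125/12.
Total output Q = 139/12, so price P = 70 - 3·(139/12) = 141/4.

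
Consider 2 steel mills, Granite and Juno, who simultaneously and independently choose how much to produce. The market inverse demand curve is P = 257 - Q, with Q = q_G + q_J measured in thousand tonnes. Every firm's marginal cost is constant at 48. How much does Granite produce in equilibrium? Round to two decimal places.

69.67

A representative firm's profit is π_i = q_i(257 - Q) - 48q_i.
First-order condition (treating rivals' output as given): 209 - 2q_i - q_j = 0.
With identical firms every q_j equals q_i, so q_j = q_i and 209 = 3q_i, giving q_i = 209/3.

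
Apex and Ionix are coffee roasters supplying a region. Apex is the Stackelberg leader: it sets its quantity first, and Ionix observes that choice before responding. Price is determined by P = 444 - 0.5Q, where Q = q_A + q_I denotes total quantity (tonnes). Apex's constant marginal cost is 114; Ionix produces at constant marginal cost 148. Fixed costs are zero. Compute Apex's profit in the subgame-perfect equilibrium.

33124

Solve by backward induction. Given q_A, the follower Ionix maximises π_I = (444 - (1/2)q_A - (1/2)q_I)q_I - 148q_I.
Setting the follower's marginal profit to zero, 296 - (1/2)q_A - q_I = 0, i.e. q_I = (296 - (1/2)q_A).
The leader anticipates this reaction. Substituting into P = 444 - 0.5Q gives P = 296 - (1/4)q_A, so π_A = (296 - (1/4)q_A)q_A - 114q_A.
Maximising: ∂π_A/∂q_A = 182 - (1/2)q_A = 0, giving q_A = 364.
Then q_I = (296 - (1/2)·364) = 114.
Price P = 444 - (1/2)·478 = 205.
Apex's profit: (205 - 114)·364 = 33124.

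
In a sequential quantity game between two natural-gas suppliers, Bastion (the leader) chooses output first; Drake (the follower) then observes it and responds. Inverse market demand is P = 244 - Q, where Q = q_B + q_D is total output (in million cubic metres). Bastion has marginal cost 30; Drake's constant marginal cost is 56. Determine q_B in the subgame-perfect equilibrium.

120

The follower Drake best-responds to any q_B: π_D = (244 - Q)q_D - 56q_D.
Setting the follower's marginal profit to zero, 188 - q_B - 2q_D = 0, i.e. q_D = (188 - q_B)/2.
Bastion substitutes q_D(q_B) into its own profit: π_B = q_B(244 - q_B - (188 - q_B)/2) - 30q_B = (150 - (1/2)q_B)q_B - 30q_B.
Maximising: ∂π_B/∂q_B = 120 - q_B = 0, giving q_B = 120.
Then q_D = (188 - 120)/2 = 34.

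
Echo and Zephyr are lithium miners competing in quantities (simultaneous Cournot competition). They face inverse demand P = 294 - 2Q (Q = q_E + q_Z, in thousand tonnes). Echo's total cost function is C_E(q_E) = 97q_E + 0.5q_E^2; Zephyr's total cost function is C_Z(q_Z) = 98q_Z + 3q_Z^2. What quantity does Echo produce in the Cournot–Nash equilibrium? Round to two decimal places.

34.30

Echo's profit: π_E = (294 - 2Q)q_E - (97q_E + (1/2)q_E²). Setting ∂π_E/∂q_E = 0: 197 - 5q_E - 2(q_Z) = 0.
Zephyr's profit: π_Z = (294 - 2Q)q_Z - (98q_Z + 3q_Z²). Setting ∂π_Z/∂q_Z = 0: 196 - 10q_Z - 2(q_E) = 0.
Best responses: q_E = (197 - 2q_Z)/5, q_Z = (196 - 2q_E)/10.
Substituting one into the other gives q_E = 789/23 and q_Z = 293/23.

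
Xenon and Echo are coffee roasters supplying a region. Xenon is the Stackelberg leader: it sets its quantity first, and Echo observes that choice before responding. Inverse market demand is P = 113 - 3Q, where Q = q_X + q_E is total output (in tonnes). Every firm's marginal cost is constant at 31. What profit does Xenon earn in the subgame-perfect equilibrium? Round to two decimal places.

Solve by backward induction. Given q_X, the follower Echo maximises π_E = (113 - 3q_X - 3q_E)q_E - 31q_E.
Follower FOC: 82 - 3q_X - 6q_E = 0, so q_E(q_X) = (82 - 3q_X)/6.
Xenon substitutes q_E(q_X) into its own profit: π_X = q_X(113 - 3q_X - (82 - 3q_X)/2) - 31q_X = (72 - (3/2)q_X)q_X - 31q_X.
Leader FOC: 41 - 3q_X = 0, so q_X = 41/3.
Then q_E = (82 - 3·(41/3))/6 = 41/6.
Price P = 113 - 3·(41/2) = 103/2.
Xenon's profit: (103/2 - 31)·(41/3) = 1681/6.

280.17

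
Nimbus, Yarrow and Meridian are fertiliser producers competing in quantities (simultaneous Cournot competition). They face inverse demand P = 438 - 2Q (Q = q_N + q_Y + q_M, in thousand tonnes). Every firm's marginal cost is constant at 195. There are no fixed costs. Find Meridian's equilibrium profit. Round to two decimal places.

1845.28

Each firm earns π_i = (438 - 2Q)q_i - 195q_i.
First-order condition (treating rivals' output as given): 243 - 4q_i - 2·Σ_{j≠i} q_j = 0.
With identical firms every q_j equals q_i, so Σ_{j≠i} q_j = 2q_i and 243 = 8q_i, giving q_i = 243/8.
Price P = 438 - 2·(729/8) = 1023/4.
Meridian's profit: (1023/4 - 195)·(243/8) = 1845.2813.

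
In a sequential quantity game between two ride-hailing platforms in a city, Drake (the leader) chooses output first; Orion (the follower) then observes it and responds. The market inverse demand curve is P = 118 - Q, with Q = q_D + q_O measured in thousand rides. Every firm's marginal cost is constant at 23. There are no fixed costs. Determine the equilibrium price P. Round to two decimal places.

The follower Orion best-responds to any q_D: π_O = (118 - Q)q_O - 23q_O.
Setting the follower's marginal profit to zero, 95 - q_D - 2q_O = 0, i.e. q_O = (95 - q_D)/2.
The leader anticipates this reaction. Substituting into P = 118 - Q gives P = 141/2 - (1/2)q_D, so π_D = (141/2 - (1/2)q_D)q_D - 23q_D.
Maximising: ∂π_D/∂q_D = 95/2 - q_D = 0, giving q_D = 95/2.
Then q_O = (95 - 95/2)/2 = 95/4.
Total output Q = 285/4, so price P = 118 - 285/4 = 187/4.

46.75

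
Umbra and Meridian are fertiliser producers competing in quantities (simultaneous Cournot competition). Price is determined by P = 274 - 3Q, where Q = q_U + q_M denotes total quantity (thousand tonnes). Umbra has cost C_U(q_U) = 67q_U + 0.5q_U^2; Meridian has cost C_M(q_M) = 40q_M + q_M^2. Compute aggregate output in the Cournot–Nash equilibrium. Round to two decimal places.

41.94

Umbra's profit: π_U = (274 - 3Q)q_U - (67q_U + (1/2)q_U²). Setting ∂π_U/∂q_U = 0: 207 - 7q_U - 3(q_M) = 0.
Meridian's first-order condition: 234 - 8q_M - 3(q_U) = 0.
Rearranging gives the reaction functions q_U = (207 - 3q_M)/7 and q_M = (234 - 3q_U)/8.
Substituting one into the other gives q_U = 954/47 and q_M = 1017/47.
Total output Q = 954/47 + 1017/47 = 1971/47.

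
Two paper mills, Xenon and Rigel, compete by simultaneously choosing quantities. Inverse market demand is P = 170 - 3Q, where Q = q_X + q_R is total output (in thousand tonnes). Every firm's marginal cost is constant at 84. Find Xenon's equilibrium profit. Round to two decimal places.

273.93

Each firm earns π_i = (170 - 3Q)q_i - 84q_i.
Setting ∂π_i/∂q_i = 0 with rivals' quantities fixed: 86 - 6q_i - 3q_j = 0.
By symmetry each firm produces the same amount; substituting q_j = q_i yields q_i = 86/9.
Price P = 170 - 3·(172/9) = 338/3.
Xenon's profit: (338/3 - 84)·(86/9) = 273.9259.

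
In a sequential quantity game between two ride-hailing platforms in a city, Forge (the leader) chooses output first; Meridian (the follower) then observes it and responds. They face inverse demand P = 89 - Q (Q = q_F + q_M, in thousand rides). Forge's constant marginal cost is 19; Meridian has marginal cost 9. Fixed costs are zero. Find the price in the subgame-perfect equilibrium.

34

The follower Meridian best-responds to any q_F: π_M = (89 - Q)q_M - 9q_M.
∂π_M/∂q_M = 80 - q_F - 2q_M = 0 gives the reaction function q_M = (80 - q_F)/2.
The leader anticipates this reaction. Substituting into P = 89 - Q gives P = 49 - (1/2)q_F, so π_F = (49 - (1/2)q_F)q_F - 19q_F.
The leader's first-order condition 30 - q_F = 0 yields q_F = 30.
Then q_M = (80 - 30)/2 = 25.
Total output Q = 55, so price P = 89 - 55 = 34.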